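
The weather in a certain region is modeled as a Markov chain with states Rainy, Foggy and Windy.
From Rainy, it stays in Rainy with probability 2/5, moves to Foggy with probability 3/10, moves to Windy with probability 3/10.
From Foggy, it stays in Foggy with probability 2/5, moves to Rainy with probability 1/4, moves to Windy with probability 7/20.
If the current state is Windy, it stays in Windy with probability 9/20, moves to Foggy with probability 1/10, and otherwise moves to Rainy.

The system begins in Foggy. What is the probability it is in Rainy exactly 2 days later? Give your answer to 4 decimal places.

Sum over the intermediate state after 1 day:
P = P(Foggy→Rainy)·P(Rainy→Rainy) + P(Foggy→Foggy)·P(Foggy→Rainy) + P(Foggy→Windy)·P(Windy→Rainy)
  = 0.25×0.4 + 0.4×0.25 + 0.35×0.45
  = 0.1000 + 0.1000 + 0.1575 = 0.3575

0.3575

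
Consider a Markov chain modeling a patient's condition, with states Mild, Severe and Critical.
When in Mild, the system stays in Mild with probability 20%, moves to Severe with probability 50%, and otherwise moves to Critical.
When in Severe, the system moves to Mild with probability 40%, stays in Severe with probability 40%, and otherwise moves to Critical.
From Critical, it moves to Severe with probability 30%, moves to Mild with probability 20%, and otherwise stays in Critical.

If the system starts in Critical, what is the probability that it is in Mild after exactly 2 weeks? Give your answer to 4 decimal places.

0.2600

Sum over the intermediate state after 1 week:
P = P(Critical→Mild)·P(Mild→Mild) + P(Critical→Severe)·P(Severe→Mild) + P(Critical→Critical)·P(Critical→Mild)
  = 0.2×0.2 + 0.3×0.4 + 0.5×0.2
  = 0.0400 + 0.1200 + 0.1000 = 0.2600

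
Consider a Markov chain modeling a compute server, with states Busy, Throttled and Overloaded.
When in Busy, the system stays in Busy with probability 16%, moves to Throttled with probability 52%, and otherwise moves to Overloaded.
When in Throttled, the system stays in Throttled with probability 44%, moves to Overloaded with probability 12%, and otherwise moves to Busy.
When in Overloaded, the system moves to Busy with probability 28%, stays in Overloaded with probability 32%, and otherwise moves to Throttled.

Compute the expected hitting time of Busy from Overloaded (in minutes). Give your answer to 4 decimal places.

2.8846

Let t(s) be the expected number of minutes to first reach Busy from state s, with t(Busy) = 0. Conditioning on the first minute:
t(Throttled) = 1 + 0.44·t(Throttled) + 0.12·t(Overloaded)
t(Overloaded) = 1 + 0.4·t(Throttled) + 0.32·t(Overloaded)
Solving: t(Throttled) = 2.4038, t(Overloaded) = 2.8846.
Expected minutes from Overloaded to Busy: 2.8846.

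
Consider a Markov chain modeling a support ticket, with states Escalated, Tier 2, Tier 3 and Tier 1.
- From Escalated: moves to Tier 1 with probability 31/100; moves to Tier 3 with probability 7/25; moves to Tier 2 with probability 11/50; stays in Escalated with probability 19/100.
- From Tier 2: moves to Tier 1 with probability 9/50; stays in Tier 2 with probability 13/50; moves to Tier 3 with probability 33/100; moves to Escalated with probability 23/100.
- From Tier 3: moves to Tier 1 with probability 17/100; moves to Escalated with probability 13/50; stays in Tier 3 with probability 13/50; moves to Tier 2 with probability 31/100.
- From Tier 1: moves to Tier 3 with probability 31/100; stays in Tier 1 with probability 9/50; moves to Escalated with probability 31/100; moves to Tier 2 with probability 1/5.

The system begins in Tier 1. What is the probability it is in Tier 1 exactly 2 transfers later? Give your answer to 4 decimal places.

0.2172

Propagate the distribution vector 2 transfers from Tier 1.
After 0 transfers: (0.0000, 0.0000, 0.0000, 1.0000)
After 1 transfer: (0.3100, 0.2000, 0.3100, 0.1800)
After 2 transfers: (0.2413, 0.2523, 0.2892, 0.2172)
P(in Tier 1 after 2 transfers) = 0.2172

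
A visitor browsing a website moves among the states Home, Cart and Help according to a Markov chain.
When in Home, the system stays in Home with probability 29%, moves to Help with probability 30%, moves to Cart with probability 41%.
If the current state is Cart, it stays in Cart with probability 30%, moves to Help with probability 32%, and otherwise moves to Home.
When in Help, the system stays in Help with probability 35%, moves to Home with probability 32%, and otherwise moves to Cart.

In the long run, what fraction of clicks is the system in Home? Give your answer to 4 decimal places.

Let the stationary distribution be π with π = πP and π_1 + π_2 + π_3 = 1.
π_1 = 0.29·π_1 + 0.38·π_2 + 0.32·π_3
π_2 = 0.41·π_1 + 0.3·π_2 + 0.33·π_3
Solving with the normalization constraint gives π = (0.3308, 0.3461, 0.3231).
So the stationary probability of Home is 0.3308.

0.3308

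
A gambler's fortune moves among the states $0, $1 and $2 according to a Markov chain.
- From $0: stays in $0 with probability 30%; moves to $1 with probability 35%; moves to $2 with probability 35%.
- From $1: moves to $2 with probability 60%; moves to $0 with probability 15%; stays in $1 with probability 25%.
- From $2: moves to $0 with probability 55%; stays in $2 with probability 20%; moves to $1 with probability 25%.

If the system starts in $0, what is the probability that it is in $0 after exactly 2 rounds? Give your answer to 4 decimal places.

Sum over the intermediate state after 1 round:
P = P($0→$0)·P($0→$0) + P($0→$1)·P($1→$0) + P($0→$2)·P($2→$0)
  = 0.3×0.3 + 0.35×0.15 + 0.35×0.55
  = 0.0900 + 0.0525 + 0.1925 = 0.3350

0.3350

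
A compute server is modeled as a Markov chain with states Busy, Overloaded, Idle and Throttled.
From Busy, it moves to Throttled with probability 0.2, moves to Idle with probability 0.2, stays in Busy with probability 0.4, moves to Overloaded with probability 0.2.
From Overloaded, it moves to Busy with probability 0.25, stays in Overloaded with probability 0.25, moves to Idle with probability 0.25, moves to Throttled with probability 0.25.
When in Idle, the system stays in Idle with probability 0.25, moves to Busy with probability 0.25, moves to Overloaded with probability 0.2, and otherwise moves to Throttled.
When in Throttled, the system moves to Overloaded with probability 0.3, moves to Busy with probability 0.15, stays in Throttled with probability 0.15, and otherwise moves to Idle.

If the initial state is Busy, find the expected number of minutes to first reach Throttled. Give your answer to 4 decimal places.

Let t(s) be the expected number of minutes to first reach Throttled from state s, with t(Throttled) = 0. Conditioning on the first minute:
t(Busy) = 1 + 0.4·t(Busy) + 0.2·t(Overloaded) + 0.2·t(Idle)
t(Overloaded) = 1 + 0.25·t(Busy) + 0.25·t(Overloaded) + 0.25·t(Idle)
t(Idle) = 1 + 0.25·t(Busy) + 0.2·t(Overloaded) + 0.25·t(Idle)
Solving: t(Busy) = 4.2976, t(Overloaded) = 4.0476, t(Idle) = 3.8452.
Expected minutes from Busy to Throttled: 4.2976.

4.2976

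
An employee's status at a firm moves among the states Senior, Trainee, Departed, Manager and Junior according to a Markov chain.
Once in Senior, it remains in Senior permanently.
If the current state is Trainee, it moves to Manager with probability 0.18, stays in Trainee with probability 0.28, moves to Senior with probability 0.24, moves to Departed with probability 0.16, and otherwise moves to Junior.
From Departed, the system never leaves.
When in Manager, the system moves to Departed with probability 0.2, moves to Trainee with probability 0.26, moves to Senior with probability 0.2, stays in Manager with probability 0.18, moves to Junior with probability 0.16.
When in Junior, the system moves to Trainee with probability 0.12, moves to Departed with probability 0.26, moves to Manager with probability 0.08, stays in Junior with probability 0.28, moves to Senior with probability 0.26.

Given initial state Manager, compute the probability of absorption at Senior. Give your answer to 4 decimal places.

Let h(s) be the probability of absorption at Senior starting from transient state s. Then h(Senior) = 1 and h(Departed) = 0. By first-step analysis:
h(Trainee) = 0.24·1 + 0.28·h(Trainee) + 0.16·0 + 0.18·h(Manager) + 0.14·h(Junior)
h(Manager) = 0.2·1 + 0.26·h(Trainee) + 0.2·0 + 0.18·h(Manager) + 0.16·h(Junior)
h(Junior) = 0.26·1 + 0.12·h(Trainee) + 0.26·0 + 0.08·h(Manager) + 0.28·h(Junior)
Solving: h(Trainee) = 0.5638, h(Manager) = 0.5228, h(Junior) = 0.5132.
Starting from Manager, the probability is 0.5228.

0.5228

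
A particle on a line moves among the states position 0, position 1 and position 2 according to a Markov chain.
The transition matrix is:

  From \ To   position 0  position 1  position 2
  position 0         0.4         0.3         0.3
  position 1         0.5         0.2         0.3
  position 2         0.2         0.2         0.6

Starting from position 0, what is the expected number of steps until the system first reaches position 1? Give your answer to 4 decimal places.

Let t(s) be the expected number of steps to first reach position 1 from state s, with t(position 1) = 0. Conditioning on the first step:
t(position 0) = 1 + 0.4·t(position 0) + 0.3·t(position 2)
t(position 2) = 1 + 0.2·t(position 0) + 0.6·t(position 2)
Solving: t(position 0) = 3.8889, t(position 2) = 4.4444.
Expected steps from position 0 to position 1: 3.8889.

3.8889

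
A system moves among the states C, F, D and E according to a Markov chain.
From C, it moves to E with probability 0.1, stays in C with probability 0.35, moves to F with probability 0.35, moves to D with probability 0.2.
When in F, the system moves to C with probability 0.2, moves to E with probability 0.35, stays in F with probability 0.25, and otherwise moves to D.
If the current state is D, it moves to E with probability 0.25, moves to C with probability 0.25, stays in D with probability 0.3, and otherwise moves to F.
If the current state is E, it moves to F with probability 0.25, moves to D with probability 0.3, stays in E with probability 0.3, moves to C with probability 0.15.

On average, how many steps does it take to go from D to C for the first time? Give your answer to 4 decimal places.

Let t(s) be the expected number of steps to first reach C from state s, with t(C) = 0. Conditioning on the first step:
t(F) = 1 + 0.25·t(F) + 0.2·t(D) + 0.35·t(E)
t(D) = 1 + 0.2·t(F) + 0.3·t(D) + 0.25·t(E)
t(E) = 1 + 0.25·t(F) + 0.3·t(D) + 0.3·t(E)
Solving: t(F) = 5.0663, t(D) = 4.7613, t(E) = 5.2785.
Expected steps from D to C: 4.7613.

4.7613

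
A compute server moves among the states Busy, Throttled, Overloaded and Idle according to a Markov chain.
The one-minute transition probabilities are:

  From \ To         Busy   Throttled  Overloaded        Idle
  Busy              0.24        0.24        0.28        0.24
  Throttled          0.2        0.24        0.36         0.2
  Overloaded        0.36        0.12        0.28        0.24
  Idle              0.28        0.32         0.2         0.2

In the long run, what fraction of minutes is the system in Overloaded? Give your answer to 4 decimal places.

0.2802

Let the stationary distribution be π with π = πP and π_1 + π_2 + π_3 + π_4 = 1.
π_1 = 0.24·π_1 + 0.2·π_2 + 0.36·π_3 + 0.28·π_4
π_2 = 0.24·π_1 + 0.24·π_2 + 0.12·π_3 + 0.32·π_4
π_3 = 0.28·π_1 + 0.36·π_2 + 0.28·π_3 + 0.2·π_4
Solving with the normalization constraint gives π = (0.2735, 0.2242, 0.2802, 0.2221).
So the stationary probability of Overloaded is 0.2802.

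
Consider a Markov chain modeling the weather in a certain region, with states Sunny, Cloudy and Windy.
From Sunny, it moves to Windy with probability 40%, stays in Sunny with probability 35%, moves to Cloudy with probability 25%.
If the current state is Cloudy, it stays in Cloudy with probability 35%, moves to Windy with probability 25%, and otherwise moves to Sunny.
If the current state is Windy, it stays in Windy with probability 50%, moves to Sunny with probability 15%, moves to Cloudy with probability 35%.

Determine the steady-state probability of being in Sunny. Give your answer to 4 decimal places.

Let the stationary distribution be π with π = πP and π_1 + π_2 + π_3 = 1.
π_1 = 0.35·π_1 + 0.4·π_2 + 0.15·π_3
π_2 = 0.25·π_1 + 0.35·π_2 + 0.35·π_3
Solving with the normalization constraint gives π = (0.2879, 0.3212, 0.3909).
So the stationary probability of Sunny is 0.2879.

0.2879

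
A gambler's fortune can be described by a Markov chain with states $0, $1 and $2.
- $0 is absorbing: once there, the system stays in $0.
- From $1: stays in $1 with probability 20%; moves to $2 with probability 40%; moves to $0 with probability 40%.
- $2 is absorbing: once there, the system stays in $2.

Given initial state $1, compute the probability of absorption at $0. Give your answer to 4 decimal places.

Let h(s) be the probability of absorption at $0 starting from transient state s. Then h($0) = 1 and h($2) = 0. By first-step analysis:
h($1) = 0.4·1 + 0.2·h($1) + 0.4·0
Solving: h($1) = 0.5000.
Starting from $1, the probability is 0.5000.

0.5000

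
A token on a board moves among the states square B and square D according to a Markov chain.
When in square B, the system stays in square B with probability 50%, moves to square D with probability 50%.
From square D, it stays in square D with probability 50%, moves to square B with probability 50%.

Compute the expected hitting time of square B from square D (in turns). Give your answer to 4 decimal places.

Let t(s) be the expected number of turns to first reach square B from state s, with t(square B) = 0. Conditioning on the first turn:
t(square D) = 1 + 0.5·t(square D)
Solving: t(square D) = 2.0000.
Expected turns from square D to square B: 2.0000.

2.0000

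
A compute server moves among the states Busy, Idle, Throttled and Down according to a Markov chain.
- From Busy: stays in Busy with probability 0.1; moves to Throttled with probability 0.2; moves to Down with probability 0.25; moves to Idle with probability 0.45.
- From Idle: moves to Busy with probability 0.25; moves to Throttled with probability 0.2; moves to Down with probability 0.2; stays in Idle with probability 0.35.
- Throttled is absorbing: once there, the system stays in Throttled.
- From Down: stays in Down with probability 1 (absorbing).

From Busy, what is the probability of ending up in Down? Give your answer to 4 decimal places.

Let h(s) be the probability of absorption at Down starting from transient state s. Then h(Down) = 1 and h(Throttled) = 0. By first-step analysis:
h(Busy) = 0.1·h(Busy) + 0.45·h(Idle) + 0.2·0 + 0.25·1
h(Idle) = 0.25·h(Busy) + 0.35·h(Idle) + 0.2·0 + 0.2·1
Solving: h(Busy) = 0.5344, h(Idle) = 0.5132.
Starting from Busy, the probability is 0.5344.

0.5344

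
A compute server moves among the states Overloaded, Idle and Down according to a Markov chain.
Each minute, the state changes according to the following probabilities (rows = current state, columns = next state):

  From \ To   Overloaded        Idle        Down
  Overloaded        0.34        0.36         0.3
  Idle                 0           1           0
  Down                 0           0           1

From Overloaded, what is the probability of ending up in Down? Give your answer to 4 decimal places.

0.4545

Let h(s) be the probability of absorption at Down starting from transient state s. Then h(Down) = 1 and h(Idle) = 0. By first-step analysis:
h(Overloaded) = 0.34·h(Overloaded) + 0.36·0 + 0.3·1
Solving: h(Overloaded) = 0.4545.
Starting from Overloaded, the probability is 0.4545.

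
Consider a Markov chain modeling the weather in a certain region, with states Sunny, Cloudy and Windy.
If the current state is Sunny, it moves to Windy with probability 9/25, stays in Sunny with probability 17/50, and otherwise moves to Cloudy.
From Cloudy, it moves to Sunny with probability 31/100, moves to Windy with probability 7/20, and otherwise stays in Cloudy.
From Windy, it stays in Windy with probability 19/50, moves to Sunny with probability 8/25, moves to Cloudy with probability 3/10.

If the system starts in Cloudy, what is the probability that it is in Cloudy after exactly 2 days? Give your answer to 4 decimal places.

0.3136

Sum over the intermediate state after 1 day:
P = P(Cloudy→Sunny)·P(Sunny→Cloudy) + P(Cloudy→Cloudy)·P(Cloudy→Cloudy) + P(Cloudy→Windy)·P(Windy→Cloudy)
  = 0.31×0.3 + 0.34×0.34 + 0.35×0.3
  = 0.0930 + 0.1156 + 0.1050 = 0.3136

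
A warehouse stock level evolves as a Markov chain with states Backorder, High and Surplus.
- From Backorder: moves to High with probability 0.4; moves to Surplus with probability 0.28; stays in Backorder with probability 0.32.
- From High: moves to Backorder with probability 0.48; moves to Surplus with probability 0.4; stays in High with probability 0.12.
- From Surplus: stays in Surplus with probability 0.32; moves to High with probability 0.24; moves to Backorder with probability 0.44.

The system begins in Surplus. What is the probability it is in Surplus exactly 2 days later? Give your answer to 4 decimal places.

Sum over the intermediate state after 1 day:
P = P(Surplus→Backorder)·P(Backorder→Surplus) + P(Surplus→High)·P(High→Surplus) + P(Surplus→Surplus)·P(Surplus→Surplus)
  = 0.44×0.28 + 0.24×0.4 + 0.32×0.32
  = 0.1232 + 0.0960 + 0.1024 = 0.3216

0.3216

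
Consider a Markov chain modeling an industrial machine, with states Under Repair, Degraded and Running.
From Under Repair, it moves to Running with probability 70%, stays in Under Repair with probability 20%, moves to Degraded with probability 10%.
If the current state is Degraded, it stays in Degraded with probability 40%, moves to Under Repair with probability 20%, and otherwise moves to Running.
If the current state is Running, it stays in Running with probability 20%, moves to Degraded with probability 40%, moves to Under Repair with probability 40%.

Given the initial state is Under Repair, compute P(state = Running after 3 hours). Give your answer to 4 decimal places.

Propagate the distribution vector 3 hours from Under Repair.
After 0 hours: (1.0000, 0.0000, 0.0000)
After 1 hour: (0.2000, 0.1000, 0.7000)
After 2 hours: (0.3400, 0.3400, 0.3200)
After 3 hours: (0.2640, 0.2980, 0.4380)
P(in Running after 3 hours) = 0.4380

0.4380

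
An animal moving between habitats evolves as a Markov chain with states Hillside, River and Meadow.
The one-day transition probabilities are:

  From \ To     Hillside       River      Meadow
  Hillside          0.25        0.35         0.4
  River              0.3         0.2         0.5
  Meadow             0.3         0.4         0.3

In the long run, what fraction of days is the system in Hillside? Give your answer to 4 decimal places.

0.2857

Let the stationary distribution be π with π = πP and π_1 + π_2 + π_3 = 1.
π_1 = 0.25·π_1 + 0.3·π_2 + 0.3·π_3
π_2 = 0.35·π_1 + 0.2·π_2 + 0.4·π_3
Solving with the normalization constraint gives π = (0.2857, 0.3214, 0.3929).
So the stationary probability of Hillside is 0.2857.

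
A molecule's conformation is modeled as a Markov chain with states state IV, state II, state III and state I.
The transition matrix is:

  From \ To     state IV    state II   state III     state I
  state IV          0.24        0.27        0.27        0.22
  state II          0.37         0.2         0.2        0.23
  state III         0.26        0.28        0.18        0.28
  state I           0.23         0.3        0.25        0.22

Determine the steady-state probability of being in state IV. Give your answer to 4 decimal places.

Let the stationary distribution be π with π = πP and π_1 + π_2 + π_3 + π_4 = 1.
π_1 = 0.24·π_1 + 0.37·π_2 + 0.26·π_3 + 0.23·π_4
π_2 = 0.27·π_1 + 0.2·π_2 + 0.28·π_3 + 0.3·π_4
π_3 = 0.27·π_1 + 0.2·π_2 + 0.18·π_3 + 0.25·π_4
Solving with the normalization constraint gives π = (0.2761, 0.2611, 0.2266, 0.2362).
So the stationary probability of state IV is 0.2761.

0.2761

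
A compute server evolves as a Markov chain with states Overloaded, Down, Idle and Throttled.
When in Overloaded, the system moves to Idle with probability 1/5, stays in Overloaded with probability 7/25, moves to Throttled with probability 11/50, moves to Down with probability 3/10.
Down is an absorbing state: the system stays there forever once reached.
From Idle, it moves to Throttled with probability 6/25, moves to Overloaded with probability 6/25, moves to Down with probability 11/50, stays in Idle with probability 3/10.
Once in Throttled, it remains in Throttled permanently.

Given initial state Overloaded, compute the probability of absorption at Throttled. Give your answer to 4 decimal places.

Let h(s) be the probability of absorption at Throttled starting from transient state s. Then h(Throttled) = 1 and h(Down) = 0. By first-step analysis:
h(Overloaded) = 0.28·h(Overloaded) + 0.3·0 + 0.2·h(Idle) + 0.22·1
h(Idle) = 0.24·h(Overloaded) + 0.22·0 + 0.3·h(Idle) + 0.24·1
Solving: h(Overloaded) = 0.4430, h(Idle) = 0.4947.
Starting from Overloaded, the probability is 0.4430.

0.4430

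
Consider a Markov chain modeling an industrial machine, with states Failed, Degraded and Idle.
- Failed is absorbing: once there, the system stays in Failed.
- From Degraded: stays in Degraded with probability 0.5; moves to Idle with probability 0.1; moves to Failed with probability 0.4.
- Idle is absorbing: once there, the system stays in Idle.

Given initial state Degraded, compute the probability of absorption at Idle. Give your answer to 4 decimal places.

0.2000

Let h(s) be the probability of absorption at Idle starting from transient state s. Then h(Idle) = 1 and h(Failed) = 0. By first-step analysis:
h(Degraded) = 0.4·0 + 0.5·h(Degraded) + 0.1·1
Solving: h(Degraded) = 0.2000.
Starting from Degraded, the probability is 0.2000.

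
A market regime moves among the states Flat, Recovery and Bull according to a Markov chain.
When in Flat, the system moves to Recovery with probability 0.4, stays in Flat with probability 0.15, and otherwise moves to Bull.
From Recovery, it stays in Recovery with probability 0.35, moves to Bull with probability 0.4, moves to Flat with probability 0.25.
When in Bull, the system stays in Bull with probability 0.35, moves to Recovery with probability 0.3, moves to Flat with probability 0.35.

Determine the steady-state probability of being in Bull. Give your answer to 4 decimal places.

0.3935

Let the stationary distribution be π with π = πP and π_1 + π_2 + π_3 = 1.
π_1 = 0.15·π_1 + 0.25·π_2 + 0.35·π_3
π_2 = 0.4·π_1 + 0.35·π_2 + 0.3·π_3
Solving with the normalization constraint gives π = (0.2630, 0.3435, 0.3935).
So the stationary probability of Bull is 0.3935.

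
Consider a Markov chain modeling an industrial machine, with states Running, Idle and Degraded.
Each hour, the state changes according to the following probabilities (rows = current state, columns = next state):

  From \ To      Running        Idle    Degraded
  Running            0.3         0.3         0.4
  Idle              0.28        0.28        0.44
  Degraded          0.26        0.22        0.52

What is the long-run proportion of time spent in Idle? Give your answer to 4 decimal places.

0.2575

Let the stationary distribution be π with π = πP and π_1 + π_2 + π_3 = 1.
π_1 = 0.3·π_1 + 0.28·π_2 + 0.26·π_3
π_2 = 0.3·π_1 + 0.28·π_2 + 0.22·π_3
Solving with the normalization constraint gives π = (0.2762, 0.2575, 0.4663).
So the stationary probability of Idle is 0.2575.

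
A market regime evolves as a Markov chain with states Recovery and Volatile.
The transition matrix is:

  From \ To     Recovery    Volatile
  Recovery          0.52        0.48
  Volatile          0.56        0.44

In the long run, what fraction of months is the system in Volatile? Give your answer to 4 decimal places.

Let the stationary distribution be π with π = πP and π_1 + π_2 = 1.
π_1 = 0.52·π_1 + 0.56·π_2
Solving with the normalization constraint gives π = (0.5385, 0.4615).
So the stationary probability of Volatile is 0.4615.

0.4615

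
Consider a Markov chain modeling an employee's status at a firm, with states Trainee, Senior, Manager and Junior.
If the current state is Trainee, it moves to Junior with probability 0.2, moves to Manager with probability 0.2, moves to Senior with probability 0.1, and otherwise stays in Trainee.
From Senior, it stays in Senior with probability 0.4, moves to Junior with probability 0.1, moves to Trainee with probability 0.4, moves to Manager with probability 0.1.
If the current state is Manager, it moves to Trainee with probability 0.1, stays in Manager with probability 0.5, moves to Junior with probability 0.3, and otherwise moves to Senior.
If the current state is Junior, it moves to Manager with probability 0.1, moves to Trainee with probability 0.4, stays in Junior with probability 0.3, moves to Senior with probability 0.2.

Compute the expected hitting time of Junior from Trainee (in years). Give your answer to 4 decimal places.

4.7115

Let t(s) be the expected number of years to first reach Junior from state s, with t(Junior) = 0. Conditioning on the first year:
t(Trainee) = 1 + 0.5·t(Trainee) + 0.1·t(Senior) + 0.2·t(Manager)
t(Senior) = 1 + 0.4·t(Trainee) + 0.4·t(Senior) + 0.1·t(Manager)
t(Manager) = 1 + 0.1·t(Trainee) + 0.1·t(Senior) + 0.5·t(Manager)
Solving: t(Trainee) = 4.7115, t(Senior) = 5.4808, t(Manager) = 4.0385.
Expected years from Trainee to Junior: 4.7115.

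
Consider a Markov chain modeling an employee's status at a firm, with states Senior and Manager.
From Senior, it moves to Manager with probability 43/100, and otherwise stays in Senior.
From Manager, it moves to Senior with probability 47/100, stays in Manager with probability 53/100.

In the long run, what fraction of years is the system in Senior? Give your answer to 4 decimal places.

Let the stationary distribution be π with π = πP and π_1 + π_2 = 1.
π_1 = 0.57·π_1 + 0.47·π_2
Solving with the normalization constraint gives π = (0.5222, 0.4778).
So the stationary probability of Senior is 0.5222.

0.5222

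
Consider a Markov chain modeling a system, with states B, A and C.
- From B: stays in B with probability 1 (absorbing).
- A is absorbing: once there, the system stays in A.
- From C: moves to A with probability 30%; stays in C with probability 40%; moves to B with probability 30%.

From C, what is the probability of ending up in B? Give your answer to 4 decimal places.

0.5000

Let h(s) be the probability of absorption at B starting from transient state s. Then h(B) = 1 and h(A) = 0. By first-step analysis:
h(C) = 0.3·1 + 0.3·0 + 0.4·h(C)
Solving: h(C) = 0.5000.
Starting from C, the probability is 0.5000.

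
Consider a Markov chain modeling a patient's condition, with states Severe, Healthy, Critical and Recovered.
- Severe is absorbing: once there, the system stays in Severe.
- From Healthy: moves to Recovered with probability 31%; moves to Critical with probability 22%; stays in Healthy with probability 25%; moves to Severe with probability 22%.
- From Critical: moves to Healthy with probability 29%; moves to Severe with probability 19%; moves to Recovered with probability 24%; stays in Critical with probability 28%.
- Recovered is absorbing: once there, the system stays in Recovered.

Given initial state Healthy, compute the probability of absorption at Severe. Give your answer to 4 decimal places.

0.4204

Let h(s) be the probability of absorption at Severe starting from transient state s. Then h(Severe) = 1 and h(Recovered) = 0. By first-step analysis:
h(Healthy) = 0.22·1 + 0.25·h(Healthy) + 0.22·h(Critical) + 0.31·0
h(Critical) = 0.19·1 + 0.29·h(Healthy) + 0.28·h(Critical) + 0.24·0
Solving: h(Healthy) = 0.4204, h(Critical) = 0.4332.
Starting from Healthy, the probability is 0.4204.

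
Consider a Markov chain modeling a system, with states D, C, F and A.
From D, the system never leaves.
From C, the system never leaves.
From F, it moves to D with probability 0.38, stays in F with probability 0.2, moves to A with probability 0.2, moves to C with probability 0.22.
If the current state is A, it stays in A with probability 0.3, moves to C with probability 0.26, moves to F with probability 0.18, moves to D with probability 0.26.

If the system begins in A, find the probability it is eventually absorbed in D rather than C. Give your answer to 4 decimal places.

0.5275

Let h(s) be the probability of absorption at D starting from transient state s. Then h(D) = 1 and h(C) = 0. By first-step analysis:
h(F) = 0.38·1 + 0.22·0 + 0.2·h(F) + 0.2·h(A)
h(A) = 0.26·1 + 0.26·0 + 0.18·h(F) + 0.3·h(A)
Solving: h(F) = 0.6069, h(A) = 0.5275.
Starting from A, the probability is 0.5275.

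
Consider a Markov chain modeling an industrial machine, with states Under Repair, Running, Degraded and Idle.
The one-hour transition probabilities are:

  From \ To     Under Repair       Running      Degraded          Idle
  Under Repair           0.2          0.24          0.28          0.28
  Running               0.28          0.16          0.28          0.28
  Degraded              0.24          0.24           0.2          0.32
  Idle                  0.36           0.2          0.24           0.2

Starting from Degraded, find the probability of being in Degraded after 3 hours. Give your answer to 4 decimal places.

Propagate the distribution vector 3 hours from Degraded.
After 0 hours: (0.0000, 0.0000, 1.0000, 0.0000)
After 1 hour: (0.2400, 0.2400, 0.2000, 0.3200)
After 2 hours: (0.2784, 0.2080, 0.2512, 0.2624)
After 3 hours: (0.2687, 0.2129, 0.2494, 0.2691)
P(in Degraded after 3 hours) = 0.2494

0.2494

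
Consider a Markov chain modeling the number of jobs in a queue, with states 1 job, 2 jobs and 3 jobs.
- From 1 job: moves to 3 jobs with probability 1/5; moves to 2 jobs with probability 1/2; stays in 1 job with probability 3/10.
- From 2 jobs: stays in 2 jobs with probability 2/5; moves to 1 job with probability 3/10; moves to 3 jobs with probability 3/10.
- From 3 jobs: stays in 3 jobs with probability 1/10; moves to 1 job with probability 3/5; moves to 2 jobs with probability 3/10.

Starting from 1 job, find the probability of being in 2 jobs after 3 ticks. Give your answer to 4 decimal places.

0.4130

Propagate the distribution vector 3 ticks from 1 job.
After 0 ticks: (1.0000, 0.0000, 0.0000)
After 1 tick: (0.3000, 0.5000, 0.2000)
After 2 ticks: (0.3600, 0.4100, 0.2300)
After 3 ticks: (0.3690, 0.4130, 0.2180)
P(in 2 jobs after 3 ticks) = 0.4130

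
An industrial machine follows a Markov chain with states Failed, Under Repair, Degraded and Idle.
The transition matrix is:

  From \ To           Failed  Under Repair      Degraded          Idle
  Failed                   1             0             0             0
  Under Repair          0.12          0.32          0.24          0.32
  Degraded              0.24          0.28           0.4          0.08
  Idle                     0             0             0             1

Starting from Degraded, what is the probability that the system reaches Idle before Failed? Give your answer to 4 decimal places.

0.4225

Let h(s) be the probability of absorption at Idle starting from transient state s. Then h(Idle) = 1 and h(Failed) = 0. By first-step analysis:
h(Under Repair) = 0.12·0 + 0.32·h(Under Repair) + 0.24·h(Degraded) + 0.32·1
h(Degraded) = 0.24·0 + 0.28·h(Under Repair) + 0.4·h(Degraded) + 0.08·1
Solving: h(Under Repair) = 0.6197, h(Degraded) = 0.4225.
Starting from Degraded, the probability is 0.4225.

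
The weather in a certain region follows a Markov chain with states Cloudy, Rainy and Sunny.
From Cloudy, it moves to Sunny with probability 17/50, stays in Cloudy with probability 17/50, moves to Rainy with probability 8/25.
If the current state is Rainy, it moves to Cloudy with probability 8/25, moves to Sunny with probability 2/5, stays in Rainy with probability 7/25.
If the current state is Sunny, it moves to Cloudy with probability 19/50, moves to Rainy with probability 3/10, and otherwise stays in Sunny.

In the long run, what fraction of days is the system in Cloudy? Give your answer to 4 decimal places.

Let the stationary distribution be π with π = πP and π_1 + π_2 + π_3 = 1.
π_1 = 0.34·π_1 + 0.32·π_2 + 0.38·π_3
π_2 = 0.32·π_1 + 0.28·π_2 + 0.3·π_3
Solving with the normalization constraint gives π = (0.3480, 0.3009, 0.3510).
So the stationary probability of Cloudy is 0.3480.

0.3480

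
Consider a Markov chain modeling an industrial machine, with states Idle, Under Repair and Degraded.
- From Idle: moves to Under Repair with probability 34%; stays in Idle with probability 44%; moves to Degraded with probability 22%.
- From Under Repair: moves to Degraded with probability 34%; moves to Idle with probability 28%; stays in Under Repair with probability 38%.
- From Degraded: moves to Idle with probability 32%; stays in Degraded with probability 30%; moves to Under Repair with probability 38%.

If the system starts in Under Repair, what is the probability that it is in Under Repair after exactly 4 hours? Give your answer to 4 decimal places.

0.3662

Propagate the distribution vector 4 hours from Under Repair.
After 0 hours: (0.0000, 1.0000, 0.0000)
After 1 hour: (0.2800, 0.3800, 0.3400)
After 2 hours: (0.3384, 0.3688, 0.2928)
After 3 hours: (0.3459, 0.3665, 0.2877)
After 4 hours: (0.3468, 0.3662, 0.2870)
P(in Under Repair after 4 hours) = 0.3662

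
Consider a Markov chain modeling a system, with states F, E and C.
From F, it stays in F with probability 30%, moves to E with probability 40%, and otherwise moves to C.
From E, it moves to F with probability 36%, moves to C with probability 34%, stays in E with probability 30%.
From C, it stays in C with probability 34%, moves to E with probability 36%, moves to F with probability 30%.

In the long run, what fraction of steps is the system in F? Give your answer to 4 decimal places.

Let the stationary distribution be π with π = πP and π_1 + π_2 + π_3 = 1.
π_1 = 0.3·π_1 + 0.36·π_2 + 0.3·π_3
π_2 = 0.4·π_1 + 0.3·π_2 + 0.36·π_3
Solving with the normalization constraint gives π = (0.3211, 0.3517, 0.3272).
So the stationary probability of F is 0.3211.

0.3211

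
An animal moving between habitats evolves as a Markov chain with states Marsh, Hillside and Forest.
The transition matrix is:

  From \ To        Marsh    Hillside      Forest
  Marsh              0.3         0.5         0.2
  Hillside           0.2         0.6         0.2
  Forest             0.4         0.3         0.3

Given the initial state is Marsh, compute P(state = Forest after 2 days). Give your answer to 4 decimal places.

Sum over the intermediate state after 1 day:
P = P(Marsh→Marsh)·P(Marsh→Forest) + P(Marsh→Hillside)·P(Hillside→Forest) + P(Marsh→Forest)·P(Forest→Forest)
  = 0.3×0.2 + 0.5×0.2 + 0.2×0.3
  = 0.0600 + 0.1000 + 0.0600 = 0.2200

0.2200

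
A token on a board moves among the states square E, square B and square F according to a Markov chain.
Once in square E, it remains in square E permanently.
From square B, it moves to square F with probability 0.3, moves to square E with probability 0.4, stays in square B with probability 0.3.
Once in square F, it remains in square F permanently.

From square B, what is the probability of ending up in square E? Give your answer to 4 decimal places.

0.5714

Let h(s) be the probability of absorption at square E starting from transient state s. Then h(square E) = 1 and h(square F) = 0. By first-step analysis:
h(square B) = 0.4·1 + 0.3·h(square B) + 0.3·0
Solving: h(square B) = 0.5714.
Starting from square B, the probability is 0.5714.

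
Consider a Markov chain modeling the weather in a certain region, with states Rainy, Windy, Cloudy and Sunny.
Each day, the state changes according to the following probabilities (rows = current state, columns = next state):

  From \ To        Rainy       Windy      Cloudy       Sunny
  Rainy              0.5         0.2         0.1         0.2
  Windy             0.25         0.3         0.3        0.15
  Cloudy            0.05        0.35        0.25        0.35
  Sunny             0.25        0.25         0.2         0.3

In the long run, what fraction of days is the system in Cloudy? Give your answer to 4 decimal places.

Let the stationary distribution be π with π = πP and π_1 + π_2 + π_3 + π_4 = 1.
π_1 = 0.5·π_1 + 0.25·π_2 + 0.05·π_3 + 0.25·π_4
π_2 = 0.2·π_1 + 0.3·π_2 + 0.35·π_3 + 0.25·π_4
π_3 = 0.1·π_1 + 0.3·π_2 + 0.25·π_3 + 0.2·π_4
Solving with the normalization constraint gives π = (0.2774, 0.2706, 0.2098, 0.2422).
So the stationary probability of Cloudy is 0.2098.

0.2098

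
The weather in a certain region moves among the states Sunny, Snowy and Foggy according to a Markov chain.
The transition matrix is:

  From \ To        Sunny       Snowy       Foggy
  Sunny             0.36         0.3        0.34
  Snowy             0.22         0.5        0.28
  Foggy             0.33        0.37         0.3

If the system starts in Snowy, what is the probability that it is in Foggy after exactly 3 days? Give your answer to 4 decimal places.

Propagate the distribution vector 3 days from Snowy.
After 0 days: (0.0000, 1.0000, 0.0000)
After 1 day: (0.2200, 0.5000, 0.2800)
After 2 days: (0.2816, 0.4196, 0.2988)
After 3 days: (0.2923, 0.4048, 0.3029)
P(in Foggy after 3 days) = 0.3029

0.3029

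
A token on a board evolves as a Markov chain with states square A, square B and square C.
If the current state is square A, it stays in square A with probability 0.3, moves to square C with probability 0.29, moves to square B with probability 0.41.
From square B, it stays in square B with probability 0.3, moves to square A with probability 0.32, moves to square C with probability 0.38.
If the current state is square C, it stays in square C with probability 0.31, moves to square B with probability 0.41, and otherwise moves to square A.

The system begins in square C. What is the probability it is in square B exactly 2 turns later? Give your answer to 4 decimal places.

0.3649

Sum over the intermediate state after 1 turn:
P = P(square C→square A)·P(square A→square B) + P(square C→square B)·P(square B→square B) + P(square C→square C)·P(square C→square B)
  = 0.28×0.41 + 0.41×0.3 + 0.31×0.41
  = 0.1148 + 0.1230 + 0.1271 = 0.3649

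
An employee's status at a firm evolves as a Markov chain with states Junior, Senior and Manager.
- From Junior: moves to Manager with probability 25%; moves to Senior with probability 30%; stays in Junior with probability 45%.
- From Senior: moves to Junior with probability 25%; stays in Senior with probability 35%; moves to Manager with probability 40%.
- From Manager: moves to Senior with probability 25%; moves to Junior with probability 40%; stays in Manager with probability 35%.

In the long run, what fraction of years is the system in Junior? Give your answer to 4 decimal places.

Let the stationary distribution be π with π = πP and π_1 + π_2 + π_3 = 1.
π_1 = 0.45·π_1 + 0.25·π_2 + 0.4·π_3
π_2 = 0.3·π_1 + 0.35·π_2 + 0.25·π_3
Solving with the normalization constraint gives π = (0.3739, 0.2986, 0.3275).
So the stationary probability of Junior is 0.3739.

0.3739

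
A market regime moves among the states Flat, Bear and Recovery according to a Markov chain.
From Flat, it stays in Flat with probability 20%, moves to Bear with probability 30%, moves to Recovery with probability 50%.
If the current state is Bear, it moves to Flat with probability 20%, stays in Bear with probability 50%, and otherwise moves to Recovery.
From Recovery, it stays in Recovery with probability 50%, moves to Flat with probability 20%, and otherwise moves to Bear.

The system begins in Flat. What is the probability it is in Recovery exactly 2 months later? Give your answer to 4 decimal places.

Sum over the intermediate state after 1 month:
P = P(Flat→Flat)·P(Flat→Recovery) + P(Flat→Bear)·P(Bear→Recovery) + P(Flat→Recovery)·P(Recovery→Recovery)
  = 0.2×0.5 + 0.3×0.3 + 0.5×0.5
  = 0.1000 + 0.0900 + 0.2500 = 0.4400

0.4400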